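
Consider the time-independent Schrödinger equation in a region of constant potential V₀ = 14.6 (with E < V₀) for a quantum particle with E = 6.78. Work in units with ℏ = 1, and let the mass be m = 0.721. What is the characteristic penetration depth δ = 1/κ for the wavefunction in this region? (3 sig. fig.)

Since E < V₀ the TISE in this region is ψ'' = κ²ψ with κ = √(2m(V₀ − E))/ℏ.
κ = √(2 × 0.721 × 7.82) = 3.358. The penetration depth is δ = 1/κ = 0.298.

δ = 0.298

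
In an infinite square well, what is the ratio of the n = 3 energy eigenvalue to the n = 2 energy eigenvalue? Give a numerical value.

2.25

E_n = n²π²ℏ²/(2mL²) so the ratio is n₂²/n₁² = 9/4 = 2.25.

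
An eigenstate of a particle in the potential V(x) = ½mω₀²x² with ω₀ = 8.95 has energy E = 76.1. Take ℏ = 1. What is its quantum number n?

n = 8

Invert E_n = (n + ½)ℏω₀: n = E/ℏω₀ − ½ = 8.003, so n = 8.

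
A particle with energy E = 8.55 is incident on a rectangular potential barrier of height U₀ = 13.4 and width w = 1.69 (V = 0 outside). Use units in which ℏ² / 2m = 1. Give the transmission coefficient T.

T = 0.00216

E < U₀: inside the barrier ψ ∝ e^{±κx} with κ = √(2m(U₀ − E))/ℏ = 2.202.
κw = 3.722, sinh(κw) = 20.66.
Matching ψ, ψ′ at both faces gives T = [1 + U₀² sinh²(κw) / (4E(U₀ − E))]⁻¹ = 1/463.0 = 0.00216.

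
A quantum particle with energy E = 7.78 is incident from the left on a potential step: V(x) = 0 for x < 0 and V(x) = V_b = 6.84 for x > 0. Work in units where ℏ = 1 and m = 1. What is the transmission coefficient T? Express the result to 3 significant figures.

T = 0.766

The wavenumbers are k₁ = √(2mE)/ℏ = 3.945 on the left and k₂ = √(2m(E − V_b))/ℏ = 1.371 on the right.
Matching ψ and ψ′ at x = 0 gives r = (k₁ − k₂)/(k₁ + k₂), so R = r² = 0.2344 and T = 1 − R = 0.7656.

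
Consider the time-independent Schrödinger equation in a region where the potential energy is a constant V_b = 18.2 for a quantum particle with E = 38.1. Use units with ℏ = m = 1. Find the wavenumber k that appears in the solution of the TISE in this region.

k = 6.31

With E > V_b the solution is oscillatory, ψ ∝ e^{±ikx} with k = √(2m(E − V_b))/ℏ.
k = √(2 × 1 × 19.9) = 6.309.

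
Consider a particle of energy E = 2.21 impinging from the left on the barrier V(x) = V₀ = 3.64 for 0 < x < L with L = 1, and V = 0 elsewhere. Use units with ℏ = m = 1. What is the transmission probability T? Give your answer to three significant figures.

E < V₀: inside the barrier ψ ∝ e^{±κx} with κ = √(2m(V₀ − E))/ℏ = 1.691.
κL = 1.691, sinh(κL) = 2.621.
Matching ψ, ψ′ at both faces gives T = [1 + V₀² sinh²(κL) / (4E(V₀ − E))]⁻¹ = 1/8.199 = 0.122.

T = 0.122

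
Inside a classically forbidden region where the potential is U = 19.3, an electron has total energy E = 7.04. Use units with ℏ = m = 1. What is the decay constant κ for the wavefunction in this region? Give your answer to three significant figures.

Since E < U the TISE in this region is ψ'' = κ²ψ with κ = √(2m(U − E))/ℏ.
κ = √(2 × 1 × 12.26) = 4.952.

κ = 4.95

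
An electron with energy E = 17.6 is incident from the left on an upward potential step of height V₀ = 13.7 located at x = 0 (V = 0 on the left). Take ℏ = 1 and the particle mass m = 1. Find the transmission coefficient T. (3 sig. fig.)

T = 0.870

The wavenumbers are k₁ = √(2mE)/ℏ = 5.933 on the left and k₂ = √(2m(E − V₀))/ℏ = 2.793 on the right.
Matching ψ and ψ′ at x = 0 gives r = (k₁ − k₂)/(k₁ + k₂), so R = r² = 0.1295 and T = 1 − R = 0.8705.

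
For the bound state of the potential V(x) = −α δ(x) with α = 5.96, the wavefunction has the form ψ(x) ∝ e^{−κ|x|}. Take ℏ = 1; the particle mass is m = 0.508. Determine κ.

Integrating the TISE across x = 0 gives the cusp condition ψ'(0⁺) − ψ'(0⁻) = −(2mα/ℏ²)ψ(0).
With ψ ∝ e^{−κ|x|} this yields −2κ = −2mα/ℏ², so κ = mα/ℏ² = 3.028.

κ = 3.03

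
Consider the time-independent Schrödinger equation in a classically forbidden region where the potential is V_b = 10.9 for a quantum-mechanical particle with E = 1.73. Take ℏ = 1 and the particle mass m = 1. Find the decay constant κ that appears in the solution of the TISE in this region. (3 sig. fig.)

Since E < V_b the TISE in this region is ψ'' = κ²ψ with κ = √(2m(V_b − E))/ℏ.
κ = √(2 × 1 × 9.17) = 4.283.

κ = 4.28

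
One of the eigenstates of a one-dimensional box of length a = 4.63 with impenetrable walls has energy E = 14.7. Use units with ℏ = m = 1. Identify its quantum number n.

From E_n = n²π²ℏ²/(2ma²) invert to n = √(2ma²E)/(πℏ).
n = (4.63/π) × √(2 × 1 × 14.7) = 7.991 → n = 8.

n = 8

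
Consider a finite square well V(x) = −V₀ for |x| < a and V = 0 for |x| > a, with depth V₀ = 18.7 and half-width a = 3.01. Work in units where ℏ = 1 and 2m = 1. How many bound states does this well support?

N = 9

The dimensionless depth is z₀ = a√(2mV₀)/ℏ = 3.01 × √(18.70) = 13.02.
A new bound state (alternating even/odd) appears each time z₀ passes a multiple of π/2, so N = ⌊2z₀/π⌋ + 1 = ⌊8.286⌋ + 1 = 9.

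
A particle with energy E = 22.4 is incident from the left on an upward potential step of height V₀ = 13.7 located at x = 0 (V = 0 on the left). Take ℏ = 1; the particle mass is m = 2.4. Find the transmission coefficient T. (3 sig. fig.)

T = 0.946

On each side the TISE gives plane waves with k = √(2m(E − V))/ℏ: k₁ = √(2·2.4·22.4) = 10.37, k₂ = √(2·2.4·8.7) = 6.462.
Matching ψ and ψ′ at x = 0 gives r = (k₁ − k₂)/(k₁ + k₂), so R = r² = 0.05388 and T = 1 − R = 0.9461.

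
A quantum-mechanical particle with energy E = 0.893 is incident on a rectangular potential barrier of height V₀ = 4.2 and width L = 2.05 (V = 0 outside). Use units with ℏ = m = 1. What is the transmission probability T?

T = 0.0000706

E < V₀: inside the barrier ψ ∝ e^{±κx} with κ = √(2m(V₀ − E))/ℏ = 2.572.
κL = 5.272, sinh(κL) = 97.41.
Matching ψ, ψ′ at both faces gives T = [1 + V₀² sinh²(κL) / (4E(V₀ − E))]⁻¹ = 1/14170 = 0.0000706.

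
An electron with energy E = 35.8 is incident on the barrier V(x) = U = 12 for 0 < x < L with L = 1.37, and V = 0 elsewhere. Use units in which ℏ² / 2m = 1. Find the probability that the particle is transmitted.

E > U: inside the barrier k₂ = √(2m(E − U))/ℏ = 4.879, k₂L = 6.684.
T = [1 + U² sin²(k₂L) / (4E(E − U))]⁻¹ = 1/1.006 = 0.994.

T = 0.994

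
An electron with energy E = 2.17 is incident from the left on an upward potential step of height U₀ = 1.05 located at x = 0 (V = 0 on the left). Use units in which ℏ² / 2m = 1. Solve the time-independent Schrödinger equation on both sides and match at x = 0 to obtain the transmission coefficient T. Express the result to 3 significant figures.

The wavenumbers are k₁ = √(2mE)/ℏ = 1.473 on the left and k₂ = √(2m(E − U₀))/ℏ = 1.058 on the right.
Matching ψ and ψ′ at x = 0 gives r = (k₁ − k₂)/(k₁ + k₂), so R = r² = 0.02685 and T = 1 − R = 0.9732.

T = 0.973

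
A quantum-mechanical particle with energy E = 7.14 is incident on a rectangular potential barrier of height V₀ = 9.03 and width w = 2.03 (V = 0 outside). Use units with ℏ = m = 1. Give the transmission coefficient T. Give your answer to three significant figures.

T = 0.000988

Since E < V₀ the interior solution is evanescent with decay constant κ = √(2m(V₀ − E))/ℏ = 1.944.
κw = 3.947, sinh(κw) = 25.87.
Matching ψ, ψ′ at both faces gives T = [1 + V₀² sinh²(κw) / (4E(V₀ − E))]⁻¹ = 1/1012 = 0.000988.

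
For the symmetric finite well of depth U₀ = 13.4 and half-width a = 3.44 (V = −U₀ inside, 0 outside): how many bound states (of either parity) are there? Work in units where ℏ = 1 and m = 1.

N = 12

Define the well-strength parameter z₀ = (a/ℏ)√(2mU₀) = 3.44 × √(2·1·13.4) = 17.81.
A new bound state (alternating even/odd) appears each time z₀ passes a multiple of π/2, so N = ⌊2z₀/π⌋ + 1 = ⌊11.34⌋ + 1 = 12.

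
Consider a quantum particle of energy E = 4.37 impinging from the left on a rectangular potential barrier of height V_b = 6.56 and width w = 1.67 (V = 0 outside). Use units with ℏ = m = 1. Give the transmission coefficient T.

T = 0.00327

E < V_b: inside the barrier ψ ∝ e^{±κx} with κ = √(2m(V_b − E))/ℏ = 2.093.
κw = 3.495, sinh(κw) = 16.46.
The exact tunnelling result is T⁻¹ = 1 + V_b² sinh²(κw) / [4E(V_b − E)] = 305.6, so T = 0.00327.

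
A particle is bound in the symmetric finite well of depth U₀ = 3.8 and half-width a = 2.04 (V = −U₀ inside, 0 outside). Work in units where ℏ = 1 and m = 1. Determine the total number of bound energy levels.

N = 4

Define the well-strength parameter z₀ = (a/ℏ)√(2mU₀) = 2.04 × √(2·1·3.8) = 5.624.
A new bound state (alternating even/odd) appears each time z₀ passes a multiple of π/2, so N = ⌊2z₀/π⌋ + 1 = ⌊3.580⌋ + 1 = 4.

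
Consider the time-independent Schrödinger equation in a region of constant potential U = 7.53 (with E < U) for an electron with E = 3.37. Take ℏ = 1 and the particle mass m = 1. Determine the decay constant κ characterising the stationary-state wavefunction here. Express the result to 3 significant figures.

κ = 2.88

Since E < U the TISE in this region is ψ'' = κ²ψ with κ = √(2m(U − E))/ℏ.
κ = √(2 × 1 × 4.16) = 2.884.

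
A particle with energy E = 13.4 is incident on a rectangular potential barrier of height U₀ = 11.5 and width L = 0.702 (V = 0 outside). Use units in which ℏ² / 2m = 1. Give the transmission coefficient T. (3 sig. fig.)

E > U₀: inside the barrier k₂ = √(2m(E − U₀))/ℏ = 1.378, k₂L = 0.9676.
T = [1 + U₀² sin²(k₂L) / (4E(E − U₀))]⁻¹ = 1/1.881 = 0.532.

T = 0.532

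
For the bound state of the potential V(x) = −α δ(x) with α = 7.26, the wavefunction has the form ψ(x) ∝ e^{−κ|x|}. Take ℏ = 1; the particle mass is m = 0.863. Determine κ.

Integrating the TISE across x = 0 gives the cusp condition ψ'(0⁺) − ψ'(0⁻) = −(2mα/ℏ²)ψ(0).
With ψ ∝ e^{−κ|x|} this yields −2κ = −2mα/ℏ², so κ = mα/ℏ² = 6.265.

κ = 6.27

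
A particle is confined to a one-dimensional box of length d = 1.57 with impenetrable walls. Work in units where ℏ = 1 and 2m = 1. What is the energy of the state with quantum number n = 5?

E = 100

The infinite-well eigenfunctions ψ_n = √(2/d) sin(nπx/d) vanish at both walls, giving E_n = n²π²ℏ²/(2md²).
E_5 = 5² × π² / (2 × 0.5 × 1.57²) = 100.1.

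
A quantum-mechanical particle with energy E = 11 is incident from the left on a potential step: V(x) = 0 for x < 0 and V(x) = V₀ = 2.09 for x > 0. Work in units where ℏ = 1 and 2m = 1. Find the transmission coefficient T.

The wavenumbers are k₁ = √(2mE)/ℏ = 3.317 on the left and k₂ = √(2m(E − V₀))/ℏ = 2.985 on the right.
Continuity of ψ and ψ′ at the step yields the reflection amplitude r = (k₁ − k₂)/(k₁ + k₂) = 0.05263; thus R = |r|² = 0.002770, T = 0.9972.

T = 0.997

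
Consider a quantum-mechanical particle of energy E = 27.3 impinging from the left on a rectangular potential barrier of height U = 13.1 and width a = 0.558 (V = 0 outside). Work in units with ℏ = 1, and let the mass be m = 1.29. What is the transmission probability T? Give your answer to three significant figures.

Above the barrier the interior wavenumber is k₂ = √(2m(E − U))/ℏ = 6.053, giving phase k₂a = 3.377.
T = [1 + U² sin²(k₂a) / (4E(E − U))]⁻¹ = 1/1.006 = 0.994.

T = 0.994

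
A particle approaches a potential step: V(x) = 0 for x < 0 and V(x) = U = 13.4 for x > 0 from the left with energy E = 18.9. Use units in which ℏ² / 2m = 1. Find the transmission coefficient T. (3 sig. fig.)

T = 0.910

On each side the TISE gives plane waves with k = √(2m(E − V))/ℏ: k₁ = √(2·½·18.9) = 4.347, k₂ = √(2·½·5.5) = 2.345.
Continuity of ψ and ψ′ at the step yields the reflection amplitude r = (k₁ − k₂)/(k₁ + k₂) = 0.2992; thus R = |r|² = 0.08950, T = 0.9105.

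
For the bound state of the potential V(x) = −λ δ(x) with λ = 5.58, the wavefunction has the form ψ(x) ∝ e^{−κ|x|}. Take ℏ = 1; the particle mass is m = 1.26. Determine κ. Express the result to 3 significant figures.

Integrating the TISE across x = 0 gives the cusp condition ψ'(0⁺) − ψ'(0⁻) = −(2mλ/ℏ²)ψ(0).
With ψ ∝ e^{−κ|x|} this yields −2κ = −2mλ/ℏ², so κ = mλ/ℏ² = 7.031.

κ = 7.03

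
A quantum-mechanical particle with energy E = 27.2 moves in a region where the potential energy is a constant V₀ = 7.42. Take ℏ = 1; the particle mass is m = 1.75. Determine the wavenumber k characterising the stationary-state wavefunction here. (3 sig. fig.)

k = 8.32

With E > V₀ the solution is oscillatory, ψ ∝ e^{±ikx} with k = √(2m(E − V₀))/ℏ.
k = √(2 × 1.75 × 19.78) = 8.320.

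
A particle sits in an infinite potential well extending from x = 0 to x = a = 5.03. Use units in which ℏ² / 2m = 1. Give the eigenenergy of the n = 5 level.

The infinite-well eigenfunctions ψ_n = √(2/a) sin(nπx/a) vanish at both walls, giving E_n = n²π²ℏ²/(2ma²).
E_5 = 5² × π² / (2 × 0.5 × 5.03²) = 9.752.

E = 9.75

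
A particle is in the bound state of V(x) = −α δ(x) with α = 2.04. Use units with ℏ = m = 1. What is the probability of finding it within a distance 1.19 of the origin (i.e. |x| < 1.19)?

P = 0.992

The normalised bound state is ψ = √κ e^{−κ|x|} with κ = mα/ℏ² = 2.040.
P(|x| < d) = ∫_{−d}^{d} κ e^{−2κ|x|} dx = 1 − e^{−2κd} = 1 − e^{−4.855} = 0.9922.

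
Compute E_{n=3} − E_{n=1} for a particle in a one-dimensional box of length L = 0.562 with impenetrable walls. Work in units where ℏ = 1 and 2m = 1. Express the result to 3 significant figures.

E_n = n²π²ℏ²/(2mL²), so ΔE = (3² − 1²) π²ℏ²/(2mL²).
ΔE = 8 × π² / (2 × 0.5 × 0.562²) = 250.0.

ΔE = 250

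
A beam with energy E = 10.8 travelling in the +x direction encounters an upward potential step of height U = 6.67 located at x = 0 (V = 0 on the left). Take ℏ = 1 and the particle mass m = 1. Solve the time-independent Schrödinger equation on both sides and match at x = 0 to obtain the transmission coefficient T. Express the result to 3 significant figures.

On each side the TISE gives plane waves with k = √(2m(E − V))/ℏ: k₁ = √(2·1·10.8) = 4.648, k₂ = √(2·1·4.13) = 2.874.
Continuity of ψ and ψ′ at the step yields the reflection amplitude r = (k₁ − k₂)/(k₁ + k₂) = 0.2358; thus R = |r|² = 0.05560, T = 0.9444.

T = 0.944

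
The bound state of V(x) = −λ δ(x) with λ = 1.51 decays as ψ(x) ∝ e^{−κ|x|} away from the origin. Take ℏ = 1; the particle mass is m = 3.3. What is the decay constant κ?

Integrate −(ℏ²/2m)ψ'' − λδ(x)ψ = Eψ from −ε to +ε: the ψ'' term gives ψ'(0⁺) − ψ'(0⁻) and the δ term gives −(2mλ/ℏ²)ψ(0).
With ψ ∝ e^{−κ|x|} this yields −2κ = −2mλ/ℏ², so κ = mλ/ℏ² = 4.983.

κ = 4.98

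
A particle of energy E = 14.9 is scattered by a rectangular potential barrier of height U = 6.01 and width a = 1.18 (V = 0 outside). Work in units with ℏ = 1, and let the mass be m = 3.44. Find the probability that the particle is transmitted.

T = 0.997

Above the barrier the interior wavenumber is k₂ = √(2m(E − U))/ℏ = 7.821, giving phase k₂a = 9.228.
T = [1 + U² sin²(k₂a) / (4E(E − U))]⁻¹ = 1/1.003 = 0.997.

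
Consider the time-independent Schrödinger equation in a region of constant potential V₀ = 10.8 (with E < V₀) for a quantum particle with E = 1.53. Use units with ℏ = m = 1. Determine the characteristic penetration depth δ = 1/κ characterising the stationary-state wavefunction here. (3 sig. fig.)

Since E < V₀ the TISE in this region is ψ'' = κ²ψ with κ = √(2m(V₀ − E))/ℏ.
κ = √(2 × 1 × 9.27) = 4.306. The penetration depth is δ = 1/κ = 0.232.

δ = 0.232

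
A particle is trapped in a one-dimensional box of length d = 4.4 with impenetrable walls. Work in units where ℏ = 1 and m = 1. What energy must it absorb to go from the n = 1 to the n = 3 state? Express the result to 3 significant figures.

E_n = n²π²ℏ²/(2md²), so ΔE = (3² − 1²) π²ℏ²/(2md²).
ΔE = 8 × π² / (2 × 1 × 4.4²) = 2.039.

ΔE = 2.04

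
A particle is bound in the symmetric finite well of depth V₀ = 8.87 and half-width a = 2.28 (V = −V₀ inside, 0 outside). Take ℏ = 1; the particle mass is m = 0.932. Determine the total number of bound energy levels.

The dimensionless depth is z₀ = a√(2mV₀)/ℏ = 2.28 × √(16.53) = 9.271.
The even/odd transcendental equations gain one root per π/2 in z₀, giving N = 1 + ⌊2z₀/π⌋ = 1 + ⌊5.902⌋ = 6.

N = 6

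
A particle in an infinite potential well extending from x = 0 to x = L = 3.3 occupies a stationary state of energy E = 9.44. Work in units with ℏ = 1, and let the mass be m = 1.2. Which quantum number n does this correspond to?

n = 5

For an infinite well E_n = n²π²ℏ²/(2mL²), so n = (L/πℏ)√(2mE).
n = (3.3/π) × √(2 × 1.2 × 9.44) = 5.000 → n = 5.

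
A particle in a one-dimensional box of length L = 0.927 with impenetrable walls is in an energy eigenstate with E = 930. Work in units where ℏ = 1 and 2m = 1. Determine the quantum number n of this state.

From E_n = n²π²ℏ²/(2mL²) invert to n = √(2mL²E)/(πℏ).
n = (0.927/π) × √(2 × 0.5 × 930) = 8.999 → n = 9.

n = 9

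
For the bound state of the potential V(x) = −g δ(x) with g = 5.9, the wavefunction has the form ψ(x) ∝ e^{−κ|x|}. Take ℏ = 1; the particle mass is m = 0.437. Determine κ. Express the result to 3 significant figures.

Integrating the TISE across x = 0 gives the cusp condition ψ'(0⁺) − ψ'(0⁻) = −(2mg/ℏ²)ψ(0).
With ψ ∝ e^{−κ|x|} this yields −2κ = −2mg/ℏ², so κ = mg/ℏ² = 2.578.

κ = 2.58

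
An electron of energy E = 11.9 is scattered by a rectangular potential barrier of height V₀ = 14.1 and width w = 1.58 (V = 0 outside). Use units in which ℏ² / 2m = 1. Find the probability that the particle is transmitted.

T = 0.0194

Since E < V₀ the interior solution is evanescent with decay constant κ = √(2m(V₀ − E))/ℏ = 1.483.
κw = 2.344, sinh(κw) = 5.161.
Matching ψ, ψ′ at both faces gives T = [1 + V₀² sinh²(κw) / (4E(V₀ − E))]⁻¹ = 1/51.57 = 0.0194.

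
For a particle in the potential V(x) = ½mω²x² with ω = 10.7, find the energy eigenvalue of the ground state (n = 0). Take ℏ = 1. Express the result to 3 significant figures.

E = 5.35

The oscillator eigenvalues are E_n = ℏω(n + ½), so E_0 = 10.7 × 0.5 = 5.350.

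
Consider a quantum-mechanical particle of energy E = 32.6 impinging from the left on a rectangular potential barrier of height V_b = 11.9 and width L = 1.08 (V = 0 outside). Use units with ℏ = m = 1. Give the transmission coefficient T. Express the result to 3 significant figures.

T = 0.980

E > V_b: inside the barrier k₂ = √(2m(E − V_b))/ℏ = 6.434, k₂L = 6.949.
T = [1 + V_b² sin²(k₂L) / (4E(E − V_b))]⁻¹ = 1/1.020 = 0.980.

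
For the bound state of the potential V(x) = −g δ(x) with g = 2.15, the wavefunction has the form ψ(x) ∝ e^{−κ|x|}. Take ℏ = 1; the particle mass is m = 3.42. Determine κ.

κ = 7.35

Integrating the TISE across x = 0 gives the cusp condition ψ'(0⁺) − ψ'(0⁻) = −(2mg/ℏ²)ψ(0).
With ψ ∝ e^{−κ|x|} this yields −2κ = −2mg/ℏ², so κ = mg/ℏ² = 7.353.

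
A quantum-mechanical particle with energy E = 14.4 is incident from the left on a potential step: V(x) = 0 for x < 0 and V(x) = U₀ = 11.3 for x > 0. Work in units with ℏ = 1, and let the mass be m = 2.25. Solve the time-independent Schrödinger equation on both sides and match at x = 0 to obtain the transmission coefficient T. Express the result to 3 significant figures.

T = 0.866

On each side the TISE gives plane waves with k = √(2m(E − V))/ℏ: k₁ = √(2·2.25·14.4) = 8.050, k₂ = √(2·2.25·3.1) = 3.735.
Continuity of ψ and ψ′ at the step yields the reflection amplitude r = (k₁ − k₂)/(k₁ + k₂) = 0.3661; thus R = |r|² = 0.1341, T = 0.8659.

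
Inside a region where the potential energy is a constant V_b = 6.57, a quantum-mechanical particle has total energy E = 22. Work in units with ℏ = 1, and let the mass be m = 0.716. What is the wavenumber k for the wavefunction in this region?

k = 4.70

With E > V_b the solution is oscillatory, ψ ∝ e^{±ikx} with k = √(2m(E − V_b))/ℏ.
k = √(2 × 0.716 × 15.43) = 4.701.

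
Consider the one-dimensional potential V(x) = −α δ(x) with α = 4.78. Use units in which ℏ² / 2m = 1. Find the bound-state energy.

For x ≠ 0 the bound state is ψ ∝ e^{−κ|x|}; integrating the TISE across the delta gives the cusp condition 2κ = 2mα/ℏ², so κ = 2.390.
Then E = −ℏ²κ²/(2m) = −mα²/(2ℏ²) = -5.712.

E = -5.71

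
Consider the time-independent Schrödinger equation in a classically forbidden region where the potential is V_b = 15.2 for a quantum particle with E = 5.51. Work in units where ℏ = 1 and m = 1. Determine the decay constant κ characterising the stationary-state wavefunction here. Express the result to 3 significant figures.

Since E < V_b the TISE in this region is ψ'' = κ²ψ with κ = √(2m(V_b − E))/ℏ.
κ = √(2 × 1 × 9.69) = 4.402.

κ = 4.40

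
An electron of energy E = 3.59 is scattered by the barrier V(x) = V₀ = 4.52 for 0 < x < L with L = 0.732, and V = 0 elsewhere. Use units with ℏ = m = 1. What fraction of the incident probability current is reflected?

E < V₀: inside the barrier ψ ∝ e^{±κx} with κ = √(2m(V₀ − E))/ℏ = 1.364.
κL = 0.9983, sinh(κL) = 1.173.
The exact tunnelling result is T⁻¹ = 1 + V₀² sinh²(κL) / [4E(V₀ − E)] = 3.103, so T = 0.322.
R = 1 − T = 0.678.

R = 0.678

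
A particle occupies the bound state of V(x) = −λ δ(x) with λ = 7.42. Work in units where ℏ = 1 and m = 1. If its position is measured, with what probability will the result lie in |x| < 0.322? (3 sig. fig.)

P = 0.992

The normalised bound state is ψ = √κ e^{−κ|x|} with κ = mλ/ℏ² = 7.420.
P(|x| < d) = ∫_{−d}^{d} κ e^{−2κ|x|} dx = 1 − e^{−2κd} = 1 − e^{−4.778} = 0.9916.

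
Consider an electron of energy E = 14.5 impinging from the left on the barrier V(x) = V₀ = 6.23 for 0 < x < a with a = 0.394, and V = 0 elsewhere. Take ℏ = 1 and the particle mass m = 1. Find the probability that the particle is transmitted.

E > V₀: inside the barrier k₂ = √(2m(E − V₀))/ℏ = 4.067, k₂a = 1.602.
Matching at both interfaces gives T⁻¹ = 1 + V₀² sin²(k₂a) / [4E(E − V₀)] = 1.081, hence T = 0.925.

T = 0.925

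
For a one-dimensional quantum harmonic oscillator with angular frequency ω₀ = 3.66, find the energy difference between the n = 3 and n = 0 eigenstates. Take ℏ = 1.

E_n = ℏω₀(n + ½), so ΔE = (3 − 0) ℏω₀ = 3 × 3.66 = 10.98.

ΔE = 11.0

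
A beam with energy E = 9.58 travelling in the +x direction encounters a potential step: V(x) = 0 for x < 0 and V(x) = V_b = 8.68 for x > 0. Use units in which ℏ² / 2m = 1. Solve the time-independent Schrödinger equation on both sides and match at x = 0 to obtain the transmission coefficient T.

T = 0.718

On each side the TISE gives plane waves with k = √(2m(E − V))/ℏ: k₁ = √(2·½·9.58) = 3.095, k₂ = √(2·½·0.9) = 0.9487.
Continuity of ψ and ψ′ at the step yields the reflection amplitude r = (k₁ − k₂)/(k₁ + k₂) = 0.5308; thus R = |r|² = 0.2817, T = 0.7183.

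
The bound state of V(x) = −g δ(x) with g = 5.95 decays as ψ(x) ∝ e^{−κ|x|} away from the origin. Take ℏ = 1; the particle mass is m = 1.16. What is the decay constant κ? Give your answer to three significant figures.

κ = 6.90

Integrating the TISE across x = 0 gives the cusp condition ψ'(0⁺) − ψ'(0⁻) = −(2mg/ℏ²)ψ(0).
With ψ ∝ e^{−κ|x|} this yields −2κ = −2mg/ℏ², so κ = mg/ℏ² = 6.902.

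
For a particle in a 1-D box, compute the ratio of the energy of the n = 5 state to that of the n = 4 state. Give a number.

1.5625

Since E_n ∝ n², the ratio is (5/4)² = 1.5625.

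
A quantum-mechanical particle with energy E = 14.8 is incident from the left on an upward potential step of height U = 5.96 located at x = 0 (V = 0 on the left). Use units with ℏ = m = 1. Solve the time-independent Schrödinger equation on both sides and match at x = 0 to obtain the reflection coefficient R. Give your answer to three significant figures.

R = 0.0164

The wavenumbers are k₁ = √(2mE)/ℏ = 5.441 on the left and k₂ = √(2m(E − U))/ℏ = 4.205 on the right.
Continuity of ψ and ψ′ at the step yields the reflection amplitude r = (k₁ − k₂)/(k₁ + k₂) = 0.1281; thus R = |r|² = 0.01642, T = 0.9836.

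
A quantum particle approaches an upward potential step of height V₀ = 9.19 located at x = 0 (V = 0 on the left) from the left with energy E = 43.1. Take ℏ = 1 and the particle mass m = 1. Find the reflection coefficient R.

R = 0.00359

The wavenumbers are k₁ = √(2mE)/ℏ = 9.284 on the left and k₂ = √(2m(E − V₀))/ℏ = 8.235 on the right.
Matching ψ and ψ′ at x = 0 gives r = (k₁ − k₂)/(k₁ + k₂), so R = r² = 0.003586 and T = 1 − R = 0.9964.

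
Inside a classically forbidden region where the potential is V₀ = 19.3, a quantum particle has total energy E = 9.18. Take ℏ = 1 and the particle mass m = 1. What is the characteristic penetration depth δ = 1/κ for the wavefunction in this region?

δ = 0.222

Since E < V₀ the TISE in this region is ψ'' = κ²ψ with κ = √(2m(V₀ − E))/ℏ.
κ = √(2 × 1 × 10.12) = 4.499. The penetration depth is δ = 1/κ = 0.222.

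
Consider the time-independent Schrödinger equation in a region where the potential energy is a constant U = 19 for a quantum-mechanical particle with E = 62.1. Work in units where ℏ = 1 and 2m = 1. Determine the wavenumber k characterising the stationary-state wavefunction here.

With E > U the solution is oscillatory, ψ ∝ e^{±ikx} with k = √(2m(E − U))/ℏ.
k = √(2 × 0.5 × 43.1) = 6.565.

k = 6.57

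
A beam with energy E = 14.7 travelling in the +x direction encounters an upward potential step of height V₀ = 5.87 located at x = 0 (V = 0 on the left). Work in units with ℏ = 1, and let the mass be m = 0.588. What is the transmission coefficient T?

T = 0.984

The wavenumbers are k₁ = √(2mE)/ℏ = 4.158 on the left and k₂ = √(2m(E − V₀))/ℏ = 3.222 on the right.
Matching ψ and ψ′ at x = 0 gives r = (k₁ − k₂)/(k₁ + k₂), so R = r² = 0.01606 and T = 1 − R = 0.9839.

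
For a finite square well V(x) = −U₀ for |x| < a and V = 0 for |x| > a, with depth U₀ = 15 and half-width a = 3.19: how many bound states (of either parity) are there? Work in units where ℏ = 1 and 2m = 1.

The dimensionless depth is z₀ = a√(2mU₀)/ℏ = 3.19 × √(15.00) = 12.35.
The even/odd transcendental equations gain one root per π/2 in z₀, giving N = 1 + ⌊2z₀/π⌋ = 1 + ⌊7.865⌋ = 8.

N = 8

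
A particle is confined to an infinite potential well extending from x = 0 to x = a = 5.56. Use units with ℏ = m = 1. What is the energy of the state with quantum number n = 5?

The infinite-well eigenfunctions ψ_n = √(2/a) sin(nπx/a) vanish at both walls, giving E_n = n²π²ℏ²/(2ma²).
E_5 = 5² × π² / (2 × 1 × 5.56²) = 3.991.

E = 3.99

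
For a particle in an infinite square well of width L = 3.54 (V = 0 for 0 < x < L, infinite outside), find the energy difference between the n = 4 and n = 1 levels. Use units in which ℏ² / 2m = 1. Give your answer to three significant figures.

E_n = n²π²ℏ²/(2mL²), so ΔE = (4² − 1²) π²ℏ²/(2mL²).
ΔE = 15 × π² / (2 × 0.5 × 3.54²) = 11.81.

ΔE = 11.8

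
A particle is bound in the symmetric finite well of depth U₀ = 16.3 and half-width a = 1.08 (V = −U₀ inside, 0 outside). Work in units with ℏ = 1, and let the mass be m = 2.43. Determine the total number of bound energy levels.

Define the well-strength parameter z₀ = (a/ℏ)√(2mU₀) = 1.08 × √(2·2.43·16.3) = 9.612.
The even/odd transcendental equations gain one root per π/2 in z₀, giving N = 1 + ⌊2z₀/π⌋ = 1 + ⌊6.119⌋ = 7.

N = 7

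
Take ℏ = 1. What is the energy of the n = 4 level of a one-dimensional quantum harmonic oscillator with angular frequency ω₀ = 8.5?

E = 38.3

The oscillator eigenvalues are E_n = ℏω₀(n + ½), so E_4 = 8.5 × 4.5 = 38.25.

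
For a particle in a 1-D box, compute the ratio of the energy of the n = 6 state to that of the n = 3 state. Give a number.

4

Since E_n ∝ n², the ratio is (6/3)² = 4.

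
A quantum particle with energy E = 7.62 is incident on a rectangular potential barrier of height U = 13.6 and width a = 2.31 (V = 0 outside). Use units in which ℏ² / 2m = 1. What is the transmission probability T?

T = 0.0000489

E < U: inside the barrier ψ ∝ e^{±κx} with κ = √(2m(U − E))/ℏ = 2.445.
κa = 5.649, sinh(κa) = 142.0.
Matching ψ, ψ′ at both faces gives T = [1 + U² sinh²(κa) / (4E(U − E))]⁻¹ = 1/20460 = 0.0000489.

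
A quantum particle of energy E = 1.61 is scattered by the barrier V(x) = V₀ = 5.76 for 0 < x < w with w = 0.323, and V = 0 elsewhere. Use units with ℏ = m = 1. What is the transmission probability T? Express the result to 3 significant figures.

T = 0.413

E < V₀: inside the barrier ψ ∝ e^{±κx} with κ = √(2m(V₀ − E))/ℏ = 2.881.
κw = 0.9306, sinh(κw) = 1.071.
Matching ψ, ψ′ at both faces gives T = [1 + V₀² sinh²(κw) / (4E(V₀ − E))]⁻¹ = 1/2.423 = 0.413.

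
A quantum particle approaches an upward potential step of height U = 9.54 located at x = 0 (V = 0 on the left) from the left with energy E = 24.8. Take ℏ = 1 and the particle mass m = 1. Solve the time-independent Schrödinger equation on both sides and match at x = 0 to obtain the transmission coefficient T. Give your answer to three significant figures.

The wavenumbers are k₁ = √(2mE)/ℏ = 7.043 on the left and k₂ = √(2m(E − U))/ℏ = 5.524 on the right.
Continuity of ψ and ψ′ at the step yields the reflection amplitude r = (k₁ − k₂)/(k₁ + k₂) = 0.1208; thus R = |r|² = 0.01459, T = 0.9854.

T = 0.985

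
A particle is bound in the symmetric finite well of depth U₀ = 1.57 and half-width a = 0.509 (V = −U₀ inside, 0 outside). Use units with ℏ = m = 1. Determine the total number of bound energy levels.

Define the well-strength parameter z₀ = (a/ℏ)√(2mU₀) = 0.509 × √(2·1·1.57) = 0.9020.
A new bound state (alternating even/odd) appears each time z₀ passes a multiple of π/2, so N = ⌊2z₀/π⌋ + 1 = ⌊0.5742⌋ + 1 = 1.

N = 1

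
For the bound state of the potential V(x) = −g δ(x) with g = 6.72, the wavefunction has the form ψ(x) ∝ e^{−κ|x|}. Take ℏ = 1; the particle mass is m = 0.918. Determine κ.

κ = 6.17

Integrate −(ℏ²/2m)ψ'' − gδ(x)ψ = Eψ from −ε to +ε: the ψ'' term gives ψ'(0⁺) − ψ'(0⁻) and the δ term gives −(2mg/ℏ²)ψ(0).
With ψ ∝ e^{−κ|x|} this yields −2κ = −2mg/ℏ², so κ = mg/ℏ² = 6.169.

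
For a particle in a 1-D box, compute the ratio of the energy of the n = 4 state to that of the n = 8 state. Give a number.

Since E_n ∝ n², the ratio is (4/8)² = 0.25.

0.25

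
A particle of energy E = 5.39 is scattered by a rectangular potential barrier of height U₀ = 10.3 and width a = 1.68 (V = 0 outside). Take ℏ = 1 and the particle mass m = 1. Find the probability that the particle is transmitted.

Since E < U₀ the interior solution is evanescent with decay constant κ = √(2m(U₀ − E))/ℏ = 3.134.
κa = 5.265, sinh(κa) = 96.68.
The exact tunnelling result is T⁻¹ = 1 + U₀² sinh²(κa) / [4E(U₀ − E)] = 9369, so T = 0.000107.

T = 0.000107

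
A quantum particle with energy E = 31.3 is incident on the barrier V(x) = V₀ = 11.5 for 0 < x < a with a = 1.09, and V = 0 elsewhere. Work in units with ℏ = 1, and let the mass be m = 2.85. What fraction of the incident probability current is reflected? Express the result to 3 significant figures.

E > V₀: inside the barrier k₂ = √(2m(E − V₀))/ℏ = 10.62, k₂a = 11.58.
T = [1 + V₀² sin²(k₂a) / (4E(E − V₀))]⁻¹ = 1/1.037 = 0.964.
R = 1 − T = 0.0358.

R = 0.0358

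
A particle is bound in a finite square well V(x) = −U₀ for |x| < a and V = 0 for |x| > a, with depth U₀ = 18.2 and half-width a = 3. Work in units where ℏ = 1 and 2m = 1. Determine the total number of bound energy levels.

The dimensionless depth is z₀ = a√(2mU₀)/ℏ = 3 × √(18.20) = 12.80.
The even/odd transcendental equations gain one root per π/2 in z₀, giving N = 1 + ⌊2z₀/π⌋ = 1 + ⌊8.148⌋ = 9.

N = 9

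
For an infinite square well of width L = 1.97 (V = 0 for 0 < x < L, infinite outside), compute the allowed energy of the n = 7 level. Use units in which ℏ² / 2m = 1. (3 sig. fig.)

E = 125

Requiring ψ(0) = ψ(L) = 0 quantises k = nπ/L, hence E_n = ℏ²k²/2m = n²π²ℏ²/(2mL²).
E_7 = 7² × π² / (2 × 0.5 × 1.97²) = 124.6.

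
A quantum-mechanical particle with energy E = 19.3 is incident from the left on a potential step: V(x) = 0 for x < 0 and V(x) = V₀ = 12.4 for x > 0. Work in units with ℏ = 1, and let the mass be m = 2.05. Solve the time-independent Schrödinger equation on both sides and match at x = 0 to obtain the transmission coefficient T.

T = 0.937

The wavenumbers are k₁ = √(2mE)/ℏ = 8.896 on the left and k₂ = √(2m(E − V₀))/ℏ = 5.319 on the right.
Matching ψ and ψ′ at x = 0 gives r = (k₁ − k₂)/(k₁ + k₂), so R = r² = 0.06331 and T = 1 − R = 0.9367.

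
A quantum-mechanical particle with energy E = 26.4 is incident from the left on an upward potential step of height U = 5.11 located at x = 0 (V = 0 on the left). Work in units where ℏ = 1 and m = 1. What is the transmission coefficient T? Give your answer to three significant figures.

On each side the TISE gives plane waves with k = √(2m(E − V))/ℏ: k₁ = √(2·1·26.4) = 7.266, k₂ = √(2·1·21.29) = 6.525.
Matching ψ and ψ′ at x = 0 gives r = (k₁ − k₂)/(k₁ + k₂), so R = r² = 0.002887 and T = 1 − R = 0.9971.

T = 0.997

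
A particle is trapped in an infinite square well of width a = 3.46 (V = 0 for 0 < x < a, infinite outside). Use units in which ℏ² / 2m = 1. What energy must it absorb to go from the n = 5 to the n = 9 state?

E_n = n²π²ℏ²/(2ma²), so ΔE = (9² − 5²) π²ℏ²/(2ma²).
ΔE = 56 × π² / (2 × 0.5 × 3.46²) = 46.17.

ΔE = 46.2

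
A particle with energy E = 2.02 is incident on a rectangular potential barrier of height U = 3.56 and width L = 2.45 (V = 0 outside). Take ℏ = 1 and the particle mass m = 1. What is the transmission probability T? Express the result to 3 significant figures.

E < U: inside the barrier ψ ∝ e^{±κx} with κ = √(2m(U − E))/ℏ = 1.755.
κL = 4.300, sinh(κL) = 36.83.
Matching ψ, ψ′ at both faces gives T = [1 + U² sinh²(κL) / (4E(U − E))]⁻¹ = 1/1383 = 0.000723.

T = 0.000723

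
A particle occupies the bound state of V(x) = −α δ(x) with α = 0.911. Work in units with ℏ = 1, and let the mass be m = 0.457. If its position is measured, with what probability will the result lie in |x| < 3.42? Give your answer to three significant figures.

The normalised bound state is ψ = √κ e^{−κ|x|} with κ = mα/ℏ² = 0.4163.
P(|x| < d) = ∫_{−d}^{d} κ e^{−2κ|x|} dx = 1 − e^{−2κd} = 1 − e^{−2.848} = 0.9420.

P = 0.942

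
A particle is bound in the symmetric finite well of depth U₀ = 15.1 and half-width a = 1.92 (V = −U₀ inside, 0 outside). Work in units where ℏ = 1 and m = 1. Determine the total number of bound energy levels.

Define the well-strength parameter z₀ = (a/ℏ)√(2mU₀) = 1.92 × √(2·1·15.1) = 10.55.
The even/odd transcendental equations gain one root per π/2 in z₀, giving N = 1 + ⌊2z₀/π⌋ = 1 + ⌊6.717⌋ = 7.

N = 7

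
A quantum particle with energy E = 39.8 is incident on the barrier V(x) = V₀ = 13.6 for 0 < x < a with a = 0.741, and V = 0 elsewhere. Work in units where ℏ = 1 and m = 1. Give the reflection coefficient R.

R = 0.0273

Above the barrier the interior wavenumber is k₂ = √(2m(E − V₀))/ℏ = 7.239, giving phase k₂a = 5.364.
T = [1 + V₀² sin²(k₂a) / (4E(E − V₀))]⁻¹ = 1/1.028 = 0.973.
R = 1 − T = 0.0273.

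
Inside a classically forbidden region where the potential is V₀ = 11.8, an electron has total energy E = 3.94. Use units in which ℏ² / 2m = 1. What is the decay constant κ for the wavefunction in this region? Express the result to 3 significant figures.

κ = 2.80

Since E < V₀ the TISE in this region is ψ'' = κ²ψ with κ = √(2m(V₀ − E))/ℏ.
κ = √(2 × 0.5 × 7.86) = 2.804.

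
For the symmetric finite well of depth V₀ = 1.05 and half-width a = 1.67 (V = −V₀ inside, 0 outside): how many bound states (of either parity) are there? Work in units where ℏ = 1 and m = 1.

Define the well-strength parameter z₀ = (a/ℏ)√(2mV₀) = 1.67 × √(2·1·1.05) = 2.420.
A new bound state (alternating even/odd) appears each time z₀ passes a multiple of π/2, so N = ⌊2z₀/π⌋ + 1 = ⌊1.541⌋ + 1 = 2.

N = 2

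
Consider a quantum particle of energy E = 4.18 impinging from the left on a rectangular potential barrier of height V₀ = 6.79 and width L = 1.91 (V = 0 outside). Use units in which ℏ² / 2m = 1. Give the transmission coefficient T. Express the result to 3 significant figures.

T = 0.00788

Since E < V₀ the interior solution is evanescent with decay constant κ = √(2m(V₀ − E))/ℏ = 1.616.
κL = 3.086, sinh(κL) = 10.92.
Matching ψ, ψ′ at both faces gives T = [1 + V₀² sinh²(κL) / (4E(V₀ − E))]⁻¹ = 1/126.9 = 0.00788.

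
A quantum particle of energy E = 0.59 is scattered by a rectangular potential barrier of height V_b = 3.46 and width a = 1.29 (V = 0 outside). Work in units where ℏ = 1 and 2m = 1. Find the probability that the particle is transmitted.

T = 0.0285

Since E < V_b the interior solution is evanescent with decay constant κ = √(2m(V_b − E))/ℏ = 1.694.
κa = 2.185, sinh(κa) = 4.391.
Matching ψ, ψ′ at both faces gives T = [1 + V_b² sinh²(κa) / (4E(V_b − E))]⁻¹ = 1/35.08 = 0.0285.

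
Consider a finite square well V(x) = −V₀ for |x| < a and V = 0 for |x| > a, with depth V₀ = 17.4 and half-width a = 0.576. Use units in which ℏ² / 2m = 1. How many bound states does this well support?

The dimensionless depth is z₀ = a√(2mV₀)/ℏ = 0.576 × √(17.40) = 2.403.
The even/odd transcendental equations gain one root per π/2 in z₀, giving N = 1 + ⌊2z₀/π⌋ = 1 + ⌊1.530⌋ = 2.

N = 2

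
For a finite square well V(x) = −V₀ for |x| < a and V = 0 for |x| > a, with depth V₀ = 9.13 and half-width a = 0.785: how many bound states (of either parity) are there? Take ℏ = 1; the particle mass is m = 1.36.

N = 3

Define the well-strength parameter z₀ = (a/ℏ)√(2mV₀) = 0.785 × √(2·1.36·9.13) = 3.912.
A new bound state (alternating even/odd) appears each time z₀ passes a multiple of π/2, so N = ⌊2z₀/π⌋ + 1 = ⌊2.490⌋ + 1 = 3.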